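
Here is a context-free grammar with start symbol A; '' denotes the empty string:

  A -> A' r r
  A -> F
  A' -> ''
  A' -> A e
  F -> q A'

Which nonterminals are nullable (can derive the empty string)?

Directly nullable (have an ''-production): A'.
No other nonterminal has a production whose RHS symbols are all nullable.

{ A' }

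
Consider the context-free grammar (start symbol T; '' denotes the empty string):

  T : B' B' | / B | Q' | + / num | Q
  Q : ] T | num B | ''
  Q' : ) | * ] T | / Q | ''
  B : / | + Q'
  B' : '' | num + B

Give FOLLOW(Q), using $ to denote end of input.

In T : Q: Q is at the end, add FOLLOW(T) = { $, num }.
In Q' : / Q: Q is at the end, add FOLLOW(Q') = { $, num }.
Union: FOLLOW(Q) = { $, num }.

{ $, num }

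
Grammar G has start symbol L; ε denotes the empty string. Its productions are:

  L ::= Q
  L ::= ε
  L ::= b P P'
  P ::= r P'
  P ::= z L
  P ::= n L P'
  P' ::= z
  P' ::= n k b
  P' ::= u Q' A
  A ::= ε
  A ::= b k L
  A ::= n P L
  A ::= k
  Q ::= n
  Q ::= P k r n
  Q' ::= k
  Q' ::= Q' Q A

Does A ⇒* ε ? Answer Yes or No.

Yes

A has an ε-production, so A ⇒ ε.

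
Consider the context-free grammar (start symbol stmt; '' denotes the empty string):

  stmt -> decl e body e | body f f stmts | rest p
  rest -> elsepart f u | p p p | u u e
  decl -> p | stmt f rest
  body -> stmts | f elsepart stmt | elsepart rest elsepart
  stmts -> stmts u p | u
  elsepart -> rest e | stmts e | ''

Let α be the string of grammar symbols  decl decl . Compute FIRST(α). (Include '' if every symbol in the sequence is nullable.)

Add FIRST(decl) = { f, p, u }; decl is not nullable, stop.

{ f, p, u }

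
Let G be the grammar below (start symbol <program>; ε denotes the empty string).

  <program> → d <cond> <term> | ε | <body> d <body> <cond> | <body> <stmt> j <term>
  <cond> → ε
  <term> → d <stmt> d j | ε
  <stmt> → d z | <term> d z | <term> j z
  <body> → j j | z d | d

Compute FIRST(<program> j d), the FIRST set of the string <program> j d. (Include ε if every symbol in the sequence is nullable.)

Add FIRST(<program>)\{ε} = { d, j, z }; <program> is nullable, continue.
j is a terminal; add {j} and stop.

{ d, j, z }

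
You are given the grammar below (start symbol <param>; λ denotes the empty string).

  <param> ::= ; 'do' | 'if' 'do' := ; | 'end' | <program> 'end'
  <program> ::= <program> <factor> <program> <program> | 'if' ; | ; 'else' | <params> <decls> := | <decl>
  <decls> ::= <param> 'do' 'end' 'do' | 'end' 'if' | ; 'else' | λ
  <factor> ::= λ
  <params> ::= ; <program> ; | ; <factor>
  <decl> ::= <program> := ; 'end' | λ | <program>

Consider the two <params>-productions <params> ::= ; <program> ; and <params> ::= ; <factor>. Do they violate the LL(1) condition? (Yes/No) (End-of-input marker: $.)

FIRST(; <program> ;) = { ; } and FIRST(; <factor>) = { ; }.
Both contain ;, so the two alternatives are not disjoint — LL(1) conflict.

Yes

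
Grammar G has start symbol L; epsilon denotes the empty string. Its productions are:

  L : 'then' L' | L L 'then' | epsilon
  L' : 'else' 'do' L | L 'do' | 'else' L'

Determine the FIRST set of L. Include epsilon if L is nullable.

L : 'then' L' contributes {'then'}.
From L : L L 'then': L, L nullable, take FIRST(L) ∪ FIRST(L) ∪ {'then'} = { 'then' }.
L : epsilon contributes epsilon.
Union: FIRST(L) = { 'then', epsilon }.

{ 'then', epsilon }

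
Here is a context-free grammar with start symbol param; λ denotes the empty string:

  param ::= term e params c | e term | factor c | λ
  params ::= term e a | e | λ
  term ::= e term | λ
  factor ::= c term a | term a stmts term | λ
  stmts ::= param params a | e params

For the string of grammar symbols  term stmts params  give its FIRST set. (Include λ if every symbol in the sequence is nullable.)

{ a, c, e }

Add FIRST(term)\{λ} = { e }; term is nullable, continue.
Add FIRST(stmts) = { a, c, e }; stmts is not nullable, stop.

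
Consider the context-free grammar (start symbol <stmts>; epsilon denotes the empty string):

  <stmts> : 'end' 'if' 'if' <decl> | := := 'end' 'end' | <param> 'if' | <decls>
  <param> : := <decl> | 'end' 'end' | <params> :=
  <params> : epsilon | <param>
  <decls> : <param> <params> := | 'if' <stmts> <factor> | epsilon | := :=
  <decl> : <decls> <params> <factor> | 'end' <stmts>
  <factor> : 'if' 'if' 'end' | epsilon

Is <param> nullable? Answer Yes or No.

No

Nullable nonterminals: <decl>, <decls>, <factor>, <params>, <stmts>.
No production of <param> has an RHS whose symbols are all nullable, so <param> is not nullable.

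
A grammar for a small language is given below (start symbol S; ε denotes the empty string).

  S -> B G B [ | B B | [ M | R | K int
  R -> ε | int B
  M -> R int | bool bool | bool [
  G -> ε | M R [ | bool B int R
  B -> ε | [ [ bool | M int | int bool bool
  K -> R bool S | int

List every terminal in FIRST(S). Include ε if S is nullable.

From S -> B G B [: B, G, B nullable, take FIRST(B) ∪ FIRST(G) ∪ FIRST(B) ∪ {[} = { [, bool, int }.
From S -> B B: B, B nullable, take FIRST(B) ∪ FIRST(B) = { [, bool, int }; also ε since the whole RHS is nullable.
S -> [ M contributes {[}.
From S -> R: add FIRST(R) = { int, ε } (including ε since R is nullable).
From S -> K int: add FIRST(K) = { bool, int }.
Union: FIRST(S) = { [, bool, int, ε }.

{ [, bool, int, ε }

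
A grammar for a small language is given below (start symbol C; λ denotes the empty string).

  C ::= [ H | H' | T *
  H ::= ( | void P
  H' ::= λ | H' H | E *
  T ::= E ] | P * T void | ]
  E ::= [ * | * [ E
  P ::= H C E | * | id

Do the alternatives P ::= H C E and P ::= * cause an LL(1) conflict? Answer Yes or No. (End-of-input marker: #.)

FIRST(H C E) = { (, void } and FIRST(*) = { * }.
The FIRST sets are disjoint and neither alternative is nullable — no conflict.

No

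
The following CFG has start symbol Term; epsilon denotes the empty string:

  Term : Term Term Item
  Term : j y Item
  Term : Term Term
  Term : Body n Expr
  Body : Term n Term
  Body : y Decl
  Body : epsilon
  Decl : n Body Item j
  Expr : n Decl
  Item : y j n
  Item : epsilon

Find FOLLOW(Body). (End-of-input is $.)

In Term : Body n Expr: add FIRST(n Expr) = { n }.
In Decl : n Body Item j: add FIRST(Item j) = { j, y }.
Union: FOLLOW(Body) = { j, n, y }.

{ j, n, y }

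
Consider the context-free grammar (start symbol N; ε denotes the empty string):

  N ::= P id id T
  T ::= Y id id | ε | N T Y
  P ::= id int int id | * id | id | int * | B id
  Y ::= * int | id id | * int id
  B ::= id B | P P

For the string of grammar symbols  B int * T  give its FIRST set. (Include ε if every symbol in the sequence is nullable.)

Add FIRST(B) = { *, id, int }; B is not nullable, stop.

{ *, id, int }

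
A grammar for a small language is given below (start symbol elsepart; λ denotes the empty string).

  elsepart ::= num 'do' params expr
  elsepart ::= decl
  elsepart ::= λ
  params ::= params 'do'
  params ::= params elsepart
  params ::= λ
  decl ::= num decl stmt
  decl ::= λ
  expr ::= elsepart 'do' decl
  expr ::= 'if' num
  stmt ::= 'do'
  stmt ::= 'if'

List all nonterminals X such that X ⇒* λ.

{ decl, elsepart, params }

Directly nullable (have an λ-production): elsepart, params, decl.
No other nonterminal has a production whose RHS symbols are all nullable.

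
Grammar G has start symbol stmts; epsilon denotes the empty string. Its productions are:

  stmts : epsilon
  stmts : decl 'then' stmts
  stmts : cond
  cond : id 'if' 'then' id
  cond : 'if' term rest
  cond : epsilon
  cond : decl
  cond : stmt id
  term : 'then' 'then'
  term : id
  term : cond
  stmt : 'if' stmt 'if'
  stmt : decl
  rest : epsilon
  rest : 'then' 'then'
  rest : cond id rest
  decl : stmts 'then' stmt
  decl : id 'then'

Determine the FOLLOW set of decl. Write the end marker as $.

In stmts : decl 'then' stmts: add FIRST('then' stmts) = { 'then' }.
In cond : decl: decl is at the end, add FOLLOW(cond) = { $, 'if', 'then', id }.
In stmt : decl: decl is at the end, add FOLLOW(stmt) = { $, 'if', 'then', id }.
Union: FOLLOW(decl) = { $, 'if', 'then', id }.

{ $, 'if', 'then', id }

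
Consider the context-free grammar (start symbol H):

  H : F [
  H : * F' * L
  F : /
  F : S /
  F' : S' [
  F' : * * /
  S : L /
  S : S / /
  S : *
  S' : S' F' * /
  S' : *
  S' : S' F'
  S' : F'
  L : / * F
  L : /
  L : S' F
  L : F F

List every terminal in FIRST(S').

From S' : S' F' * /: add FIRST(S') = { * }.
S' : * contributes {*}.
From S' : S' F': add FIRST(S') = { * }.
From S' : F': add FIRST(F') = { * }.
Union: FIRST(S') = { * }.

{ * }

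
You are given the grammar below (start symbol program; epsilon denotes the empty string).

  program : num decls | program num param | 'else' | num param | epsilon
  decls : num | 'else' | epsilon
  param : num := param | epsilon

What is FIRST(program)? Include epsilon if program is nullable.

program : num decls contributes {num}.
From program : program num param: program nullable, take FIRST(program) ∪ {num} = { 'else', num }.
program : 'else' contributes {'else'}.
program : num param contributes {num}.
program : epsilon contributes epsilon.
Union: FIRST(program) = { 'else', num, epsilon }.

{ 'else', num, epsilon }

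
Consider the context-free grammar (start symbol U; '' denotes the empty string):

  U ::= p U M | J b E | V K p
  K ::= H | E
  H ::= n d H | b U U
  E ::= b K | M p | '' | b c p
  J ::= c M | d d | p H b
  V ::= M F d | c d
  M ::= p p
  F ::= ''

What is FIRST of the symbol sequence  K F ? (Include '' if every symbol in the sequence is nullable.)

Add FIRST(K)\{''} = { b, n, p }; K is nullable, continue.
Add FIRST(F)\{''} = {  }; F is nullable, continue.
Every symbol is nullable, so include ''.

{ b, n, p, '' }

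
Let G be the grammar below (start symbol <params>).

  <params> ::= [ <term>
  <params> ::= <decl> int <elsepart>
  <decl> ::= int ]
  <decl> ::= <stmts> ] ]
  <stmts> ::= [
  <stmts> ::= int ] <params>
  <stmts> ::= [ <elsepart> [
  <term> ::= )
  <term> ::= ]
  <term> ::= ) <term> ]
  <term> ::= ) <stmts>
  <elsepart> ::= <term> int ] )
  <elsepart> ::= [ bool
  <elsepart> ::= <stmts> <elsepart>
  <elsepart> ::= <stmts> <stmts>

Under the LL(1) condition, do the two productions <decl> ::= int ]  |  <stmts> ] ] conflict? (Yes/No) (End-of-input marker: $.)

FIRST(int ]) = { int } and FIRST(<stmts> ] ]) = { [, int }.
Both contain int, so the two alternatives are not disjoint — LL(1) conflict.

Yes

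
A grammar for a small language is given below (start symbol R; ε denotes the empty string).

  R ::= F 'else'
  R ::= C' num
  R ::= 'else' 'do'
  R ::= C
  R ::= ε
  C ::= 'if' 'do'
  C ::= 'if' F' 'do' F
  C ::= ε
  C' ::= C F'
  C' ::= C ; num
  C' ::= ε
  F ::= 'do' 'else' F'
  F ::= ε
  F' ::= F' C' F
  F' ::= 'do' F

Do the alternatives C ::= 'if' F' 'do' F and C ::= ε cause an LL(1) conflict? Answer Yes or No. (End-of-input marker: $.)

No

FIRST('if' F' 'do' F) = { 'if' } and FIRST(ε) = { ε }.
The second is nullable but FOLLOW(C) = { $, 'do', ; } is disjoint from FIRST of the first.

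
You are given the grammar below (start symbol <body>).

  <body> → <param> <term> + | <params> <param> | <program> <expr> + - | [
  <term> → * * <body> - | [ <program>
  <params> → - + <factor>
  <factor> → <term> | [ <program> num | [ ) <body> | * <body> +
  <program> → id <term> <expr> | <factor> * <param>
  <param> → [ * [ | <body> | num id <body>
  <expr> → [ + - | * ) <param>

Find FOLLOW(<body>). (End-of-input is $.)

<body> is the start symbol, so $ ∈ FOLLOW(<body>).
In <term> → * * <body> -: add FIRST(-) = { - }.
In <factor> → [ ) <body>: <body> is at the end, add FOLLOW(<factor>) = { *, -, [, id, num }.
In <factor> → * <body> +: add FIRST(+) = { + }.
In <param> → <body>: <body> is at the end, add FOLLOW(<param>) = { $, *, +, -, [, id, num }.
In <param> → num id <body>: <body> is at the end, add FOLLOW(<param>) = { $, *, +, -, [, id, num }.
Union: FOLLOW(<body>) = { $, *, +, -, [, id, num }.

{ $, *, +, -, [, id, num }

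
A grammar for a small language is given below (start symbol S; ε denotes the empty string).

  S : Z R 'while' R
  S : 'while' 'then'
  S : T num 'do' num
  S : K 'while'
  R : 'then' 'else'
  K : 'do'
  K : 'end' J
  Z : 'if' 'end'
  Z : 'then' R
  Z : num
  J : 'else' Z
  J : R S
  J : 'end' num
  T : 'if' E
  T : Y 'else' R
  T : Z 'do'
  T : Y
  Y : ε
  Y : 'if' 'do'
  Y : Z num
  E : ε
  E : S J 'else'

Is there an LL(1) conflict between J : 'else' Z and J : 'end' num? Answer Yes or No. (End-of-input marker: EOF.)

No

FIRST('else' Z) = { 'else' } and FIRST('end' num) = { 'end' }.
The FIRST sets are disjoint and neither alternative is nullable — no conflict.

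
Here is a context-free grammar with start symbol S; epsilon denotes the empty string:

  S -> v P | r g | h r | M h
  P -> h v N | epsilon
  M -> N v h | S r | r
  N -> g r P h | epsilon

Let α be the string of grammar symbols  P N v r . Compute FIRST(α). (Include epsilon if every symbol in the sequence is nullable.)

Add FIRST(P)\{epsilon} = { h }; P is nullable, continue.
Add FIRST(N)\{epsilon} = { g }; N is nullable, continue.
v is a terminal; add {v} and stop.

{ g, h, v }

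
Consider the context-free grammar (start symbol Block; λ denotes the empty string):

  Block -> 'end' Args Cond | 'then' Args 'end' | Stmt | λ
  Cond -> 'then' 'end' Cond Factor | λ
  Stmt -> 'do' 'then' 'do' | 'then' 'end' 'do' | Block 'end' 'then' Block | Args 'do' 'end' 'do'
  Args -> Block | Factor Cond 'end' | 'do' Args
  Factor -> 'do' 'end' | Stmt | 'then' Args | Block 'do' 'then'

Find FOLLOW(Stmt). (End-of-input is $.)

{ $, 'do', 'end', 'then' }

In Block -> Stmt: Stmt is at the end, add FOLLOW(Block) = { $, 'do', 'end', 'then' }.
In Factor -> Stmt: Stmt is at the end, add FOLLOW(Factor) = { $, 'do', 'end', 'then' }.
Union: FOLLOW(Stmt) = { $, 'do', 'end', 'then' }.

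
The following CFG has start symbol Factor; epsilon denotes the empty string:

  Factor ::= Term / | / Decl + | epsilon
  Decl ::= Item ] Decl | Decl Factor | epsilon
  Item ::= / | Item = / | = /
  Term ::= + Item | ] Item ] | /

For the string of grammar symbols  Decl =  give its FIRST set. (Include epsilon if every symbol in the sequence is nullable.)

Add FIRST(Decl)\{epsilon} = { +, /, =, ] }; Decl is nullable, continue.
= is a terminal; add {=} and stop.

{ +, /, =, ] }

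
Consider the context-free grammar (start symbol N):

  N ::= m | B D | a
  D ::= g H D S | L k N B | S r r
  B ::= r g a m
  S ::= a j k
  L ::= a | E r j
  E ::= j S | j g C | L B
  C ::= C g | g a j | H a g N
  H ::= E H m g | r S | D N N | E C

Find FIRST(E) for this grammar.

E ::= j S contributes {j}.
E ::= j g C contributes {j}.
From E ::= L B: add FIRST(L) = { a, j }.
Union: FIRST(E) = { a, j }.

{ a, j }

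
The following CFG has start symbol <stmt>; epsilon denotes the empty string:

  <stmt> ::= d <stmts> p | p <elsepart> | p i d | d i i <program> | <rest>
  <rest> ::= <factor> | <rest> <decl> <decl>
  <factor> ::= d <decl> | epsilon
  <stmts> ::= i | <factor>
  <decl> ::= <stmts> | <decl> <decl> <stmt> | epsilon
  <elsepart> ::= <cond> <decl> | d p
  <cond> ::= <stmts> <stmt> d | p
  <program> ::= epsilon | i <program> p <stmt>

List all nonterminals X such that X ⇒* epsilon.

{ <decl>, <factor>, <program>, <rest>, <stmt>, <stmts> }

Directly nullable (have an epsilon-production): <factor>, <decl>, <program>.
<stmts> ::= <factor> with every symbol nullable, so <stmts> is nullable.
<stmt> ::= <rest> with every symbol nullable, so <stmt> is nullable.
<rest> ::= <factor> with every symbol nullable, so <rest> is nullable.
No other nonterminal has a production whose RHS symbols are all nullable.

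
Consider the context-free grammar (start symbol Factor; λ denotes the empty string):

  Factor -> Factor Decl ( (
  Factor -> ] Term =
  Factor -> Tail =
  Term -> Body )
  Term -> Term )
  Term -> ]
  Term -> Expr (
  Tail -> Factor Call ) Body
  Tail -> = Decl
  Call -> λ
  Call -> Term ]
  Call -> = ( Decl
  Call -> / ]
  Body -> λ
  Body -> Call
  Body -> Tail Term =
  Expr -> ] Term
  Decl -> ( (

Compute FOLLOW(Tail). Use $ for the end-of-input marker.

{ ), /, =, ] }

In Factor -> Tail =: add FIRST(=) = { = }.
In Body -> Tail Term =: add FIRST(Term =) = { ), /, =, ] }.
Union: FOLLOW(Tail) = { ), /, =, ] }.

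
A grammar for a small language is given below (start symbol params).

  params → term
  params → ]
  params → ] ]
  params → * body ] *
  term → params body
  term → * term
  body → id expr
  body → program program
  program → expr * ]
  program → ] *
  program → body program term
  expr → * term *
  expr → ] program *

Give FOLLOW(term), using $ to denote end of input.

In params → term: term is at the end, add FOLLOW(params) = { $, *, ], id }.
In term → * term: term is at the end, add FOLLOW(term) = { $, *, ], id }.
In program → body program term: term is at the end, add FOLLOW(program) = { $, *, ], id }.
In expr → * term *: add FIRST(*) = { * }.
Union: FOLLOW(term) = { $, *, ], id }.

{ $, *, ], id }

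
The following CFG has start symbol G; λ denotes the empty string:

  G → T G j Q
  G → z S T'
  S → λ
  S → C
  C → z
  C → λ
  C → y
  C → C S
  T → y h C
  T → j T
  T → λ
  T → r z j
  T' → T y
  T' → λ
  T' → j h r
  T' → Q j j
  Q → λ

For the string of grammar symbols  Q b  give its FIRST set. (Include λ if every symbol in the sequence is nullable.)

{ b }

Add FIRST(Q)\{λ} = {  }; Q is nullable, continue.
b is a terminal; add {b} and stop.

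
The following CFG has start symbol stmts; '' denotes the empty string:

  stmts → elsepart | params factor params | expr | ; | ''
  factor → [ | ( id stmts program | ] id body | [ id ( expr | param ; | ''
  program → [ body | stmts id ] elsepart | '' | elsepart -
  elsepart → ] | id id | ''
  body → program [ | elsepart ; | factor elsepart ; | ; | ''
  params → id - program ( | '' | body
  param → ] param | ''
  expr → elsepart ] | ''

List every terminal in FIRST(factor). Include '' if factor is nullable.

{ (, ;, [, ], '' }

factor → [ contributes {[}.
factor → ( id stmts program contributes {(}.
factor → ] id body contributes {]}.
factor → [ id ( expr contributes {[}.
From factor → param ;: param nullable, take FIRST(param) ∪ {;} = { ;, ] }.
factor → '' contributes ''.
Union: FIRST(factor) = { (, ;, [, ], '' }.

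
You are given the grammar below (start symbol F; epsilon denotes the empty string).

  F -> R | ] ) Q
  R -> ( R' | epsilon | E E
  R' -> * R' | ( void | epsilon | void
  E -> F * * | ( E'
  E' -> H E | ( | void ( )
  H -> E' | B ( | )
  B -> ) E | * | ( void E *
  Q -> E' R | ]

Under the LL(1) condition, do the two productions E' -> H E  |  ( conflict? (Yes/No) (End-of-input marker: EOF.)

Yes

FIRST(H E) = { (, ), *, void } and FIRST(() = { ( }.
Both contain (, so the two alternatives are not disjoint — LL(1) conflict.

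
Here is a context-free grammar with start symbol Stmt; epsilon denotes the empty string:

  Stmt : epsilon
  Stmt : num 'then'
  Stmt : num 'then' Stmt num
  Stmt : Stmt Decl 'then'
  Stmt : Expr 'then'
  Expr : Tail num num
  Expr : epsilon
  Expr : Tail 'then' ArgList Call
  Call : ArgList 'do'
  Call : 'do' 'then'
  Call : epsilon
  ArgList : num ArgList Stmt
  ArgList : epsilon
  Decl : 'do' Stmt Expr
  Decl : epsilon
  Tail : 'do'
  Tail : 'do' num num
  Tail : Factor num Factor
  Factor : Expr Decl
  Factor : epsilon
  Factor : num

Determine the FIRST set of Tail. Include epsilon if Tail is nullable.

{ 'do', num }

Tail : 'do' contributes {'do'}.
Tail : 'do' num num contributes {'do'}.
From Tail : Factor num Factor: Factor nullable, take FIRST(Factor) ∪ {num} = { 'do', num }.
Union: FIRST(Tail) = { 'do', num }.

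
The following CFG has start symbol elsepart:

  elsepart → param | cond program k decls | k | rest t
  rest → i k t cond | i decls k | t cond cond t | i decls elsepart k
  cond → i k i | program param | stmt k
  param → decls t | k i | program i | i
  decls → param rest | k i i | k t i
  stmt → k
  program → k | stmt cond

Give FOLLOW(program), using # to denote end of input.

{ i, k }

In elsepart → cond program k decls: add FIRST(k decls) = { k }.
In cond → program param: add FIRST(param) = { i, k }.
In param → program i: add FIRST(i) = { i }.
Union: FOLLOW(program) = { i, k }.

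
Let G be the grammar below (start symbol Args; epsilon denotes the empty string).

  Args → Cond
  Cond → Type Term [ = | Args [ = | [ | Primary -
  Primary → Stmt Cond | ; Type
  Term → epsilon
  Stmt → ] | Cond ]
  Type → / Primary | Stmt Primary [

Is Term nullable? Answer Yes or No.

Yes

Term has an epsilon-production, so Term ⇒ epsilon.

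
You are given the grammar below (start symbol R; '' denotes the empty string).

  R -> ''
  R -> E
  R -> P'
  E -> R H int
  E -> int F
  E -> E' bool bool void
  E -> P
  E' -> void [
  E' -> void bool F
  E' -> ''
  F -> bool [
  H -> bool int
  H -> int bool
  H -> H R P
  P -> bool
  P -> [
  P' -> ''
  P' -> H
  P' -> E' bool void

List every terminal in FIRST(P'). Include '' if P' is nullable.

{ bool, int, void, '' }

P' -> '' contributes ''.
From P' -> H: add FIRST(H) = { bool, int }.
From P' -> E' bool void: E' nullable, take FIRST(E') ∪ {bool} = { bool, void }.
Union: FIRST(P') = { bool, int, void, '' }.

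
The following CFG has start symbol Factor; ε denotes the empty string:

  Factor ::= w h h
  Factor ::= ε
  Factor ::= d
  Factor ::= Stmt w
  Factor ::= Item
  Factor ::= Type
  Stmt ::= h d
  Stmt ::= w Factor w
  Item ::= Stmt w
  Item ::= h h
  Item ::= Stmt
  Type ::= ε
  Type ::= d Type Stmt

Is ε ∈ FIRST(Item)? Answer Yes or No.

No

Nullable nonterminals: Factor, Type.
No production of Item has an RHS whose symbols are all nullable, so Item is not nullable.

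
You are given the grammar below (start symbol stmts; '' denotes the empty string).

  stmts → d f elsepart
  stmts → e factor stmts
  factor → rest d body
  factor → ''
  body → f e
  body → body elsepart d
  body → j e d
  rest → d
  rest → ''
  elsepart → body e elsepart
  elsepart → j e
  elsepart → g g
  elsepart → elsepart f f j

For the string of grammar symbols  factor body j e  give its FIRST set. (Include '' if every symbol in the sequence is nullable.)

{ d, f, j }

Add FIRST(factor)\{''} = { d }; factor is nullable, continue.
Add FIRST(body) = { f, j }; body is not nullable, stop.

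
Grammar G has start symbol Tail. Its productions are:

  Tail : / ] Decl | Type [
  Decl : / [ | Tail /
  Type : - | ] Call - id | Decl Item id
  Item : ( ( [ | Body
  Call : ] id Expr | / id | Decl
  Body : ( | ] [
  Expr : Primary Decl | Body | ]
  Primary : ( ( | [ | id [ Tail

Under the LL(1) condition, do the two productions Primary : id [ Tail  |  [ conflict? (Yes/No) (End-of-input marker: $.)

No

FIRST(id [ Tail) = { id } and FIRST([) = { [ }.
The FIRST sets are disjoint and neither alternative is nullable — no conflict.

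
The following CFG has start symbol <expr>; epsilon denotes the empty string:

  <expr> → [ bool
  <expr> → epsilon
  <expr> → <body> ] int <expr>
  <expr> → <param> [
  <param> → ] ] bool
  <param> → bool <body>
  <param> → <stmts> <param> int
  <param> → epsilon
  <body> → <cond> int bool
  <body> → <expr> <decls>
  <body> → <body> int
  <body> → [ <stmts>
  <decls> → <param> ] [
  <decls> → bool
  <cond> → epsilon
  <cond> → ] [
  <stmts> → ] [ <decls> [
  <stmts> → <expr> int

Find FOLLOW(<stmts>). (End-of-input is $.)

In <param> → <stmts> <param> int: add FIRST(<param> int) = { [, ], bool, int }.
In <body> → [ <stmts>: <stmts> is at the end, add FOLLOW(<body>) = { [, ], int }.
Union: FOLLOW(<stmts>) = { [, ], bool, int }.

{ [, ], bool, int }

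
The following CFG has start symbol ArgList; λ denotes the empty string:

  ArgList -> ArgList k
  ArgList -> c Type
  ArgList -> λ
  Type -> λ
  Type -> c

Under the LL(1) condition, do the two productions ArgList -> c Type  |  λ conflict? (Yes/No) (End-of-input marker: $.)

No

FIRST(c Type) = { c } and FIRST(λ) = { λ }.
The second is nullable but FOLLOW(ArgList) = { $, k } is disjoint from FIRST of the first.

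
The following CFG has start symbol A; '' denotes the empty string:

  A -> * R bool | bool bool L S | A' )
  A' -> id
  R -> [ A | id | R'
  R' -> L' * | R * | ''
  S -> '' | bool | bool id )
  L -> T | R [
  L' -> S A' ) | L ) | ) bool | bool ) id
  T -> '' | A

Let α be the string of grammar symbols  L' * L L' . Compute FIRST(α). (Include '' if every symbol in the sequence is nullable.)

{ ), *, [, bool, id }

Add FIRST(L') = { ), *, [, bool, id }; L' is not nullable, stop.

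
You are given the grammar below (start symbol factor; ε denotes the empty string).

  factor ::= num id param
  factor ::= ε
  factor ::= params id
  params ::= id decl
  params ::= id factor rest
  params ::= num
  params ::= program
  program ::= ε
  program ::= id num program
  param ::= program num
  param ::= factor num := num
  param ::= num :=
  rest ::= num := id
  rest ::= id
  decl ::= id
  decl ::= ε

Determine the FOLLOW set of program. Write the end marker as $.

In params ::= program: program is at the end, add FOLLOW(params) = { id }.
In program ::= id num program: program is at the end, add FOLLOW(program) = { id, num }.
In param ::= program num: add FIRST(num) = { num }.
Union: FOLLOW(program) = { id, num }.

{ id, num }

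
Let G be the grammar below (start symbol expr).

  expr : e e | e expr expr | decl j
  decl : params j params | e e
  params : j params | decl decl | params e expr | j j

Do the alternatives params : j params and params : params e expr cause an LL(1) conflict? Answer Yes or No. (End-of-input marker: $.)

FIRST(j params) = { j } and FIRST(params e expr) = { e, j }.
Both contain j, so the two alternatives are not disjoint — LL(1) conflict.

Yes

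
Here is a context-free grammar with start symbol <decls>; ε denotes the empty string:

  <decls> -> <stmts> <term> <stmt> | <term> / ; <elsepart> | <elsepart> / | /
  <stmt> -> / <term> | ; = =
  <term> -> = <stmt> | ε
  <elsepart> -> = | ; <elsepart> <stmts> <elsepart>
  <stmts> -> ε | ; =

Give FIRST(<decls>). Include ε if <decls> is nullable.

From <decls> -> <stmts> <term> <stmt>: <stmts>, <term> nullable, take FIRST(<stmts>) ∪ FIRST(<term>) ∪ FIRST(<stmt>) = { /, ;, = }.
From <decls> -> <term> / ; <elsepart>: <term> nullable, take FIRST(<term>) ∪ {/} = { /, = }.
From <decls> -> <elsepart> /: add FIRST(<elsepart>) = { ;, = }.
<decls> -> / contributes {/}.
Union: FIRST(<decls>) = { /, ;, = }.

{ /, ;, = }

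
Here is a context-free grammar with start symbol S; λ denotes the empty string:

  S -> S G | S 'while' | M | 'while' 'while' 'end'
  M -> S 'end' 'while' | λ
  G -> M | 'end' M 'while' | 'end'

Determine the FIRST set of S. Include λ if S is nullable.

From S -> S G: S, G nullable, take FIRST(S) ∪ FIRST(G) = { 'end', 'while' }; also λ since the whole RHS is nullable.
From S -> S 'while': S nullable, take FIRST(S) ∪ {'while'} = { 'end', 'while' }.
From S -> M: add FIRST(M) = { 'end', 'while', λ } (including λ since M is nullable).
S -> 'while' 'while' 'end' contributes {'while'}.
Union: FIRST(S) = { 'end', 'while', λ }.

{ 'end', 'while', λ }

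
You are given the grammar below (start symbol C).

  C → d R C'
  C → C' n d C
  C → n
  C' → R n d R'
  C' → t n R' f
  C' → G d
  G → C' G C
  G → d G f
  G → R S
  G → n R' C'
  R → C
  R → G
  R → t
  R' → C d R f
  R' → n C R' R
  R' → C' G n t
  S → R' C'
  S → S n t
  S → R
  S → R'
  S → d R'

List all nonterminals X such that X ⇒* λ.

{ } (none)

No nonterminal has an empty production or an RHS whose symbols are all nullable.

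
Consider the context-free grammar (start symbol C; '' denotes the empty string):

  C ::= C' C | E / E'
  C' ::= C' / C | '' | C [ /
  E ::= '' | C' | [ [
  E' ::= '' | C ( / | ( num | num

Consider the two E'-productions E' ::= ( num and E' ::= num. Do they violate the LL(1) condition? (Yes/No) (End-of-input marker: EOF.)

FIRST(( num) = { ( } and FIRST(num) = { num }.
The FIRST sets are disjoint and neither alternative is nullable — no conflict.

No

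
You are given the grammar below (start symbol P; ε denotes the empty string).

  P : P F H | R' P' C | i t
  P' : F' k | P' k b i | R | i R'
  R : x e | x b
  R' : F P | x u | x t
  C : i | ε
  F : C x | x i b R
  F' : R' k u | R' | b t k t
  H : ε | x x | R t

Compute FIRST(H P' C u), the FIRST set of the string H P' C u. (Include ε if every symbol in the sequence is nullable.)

Add FIRST(H)\{ε} = { x }; H is nullable, continue.
Add FIRST(P') = { b, i, x }; P' is not nullable, stop.

{ b, i, x }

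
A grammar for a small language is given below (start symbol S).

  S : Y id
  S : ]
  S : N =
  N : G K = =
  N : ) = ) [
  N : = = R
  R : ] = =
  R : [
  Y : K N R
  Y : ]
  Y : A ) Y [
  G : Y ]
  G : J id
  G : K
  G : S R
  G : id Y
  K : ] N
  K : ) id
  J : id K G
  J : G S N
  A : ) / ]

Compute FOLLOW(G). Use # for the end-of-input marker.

{ ), =, ], id }

In N : G K = =: add FIRST(K = =) = { ), ] }.
In J : id K G: G is at the end, add FOLLOW(J) = { id }.
In J : G S N: add FIRST(S N) = { ), =, ], id }.
Union: FOLLOW(G) = { ), =, ], id }.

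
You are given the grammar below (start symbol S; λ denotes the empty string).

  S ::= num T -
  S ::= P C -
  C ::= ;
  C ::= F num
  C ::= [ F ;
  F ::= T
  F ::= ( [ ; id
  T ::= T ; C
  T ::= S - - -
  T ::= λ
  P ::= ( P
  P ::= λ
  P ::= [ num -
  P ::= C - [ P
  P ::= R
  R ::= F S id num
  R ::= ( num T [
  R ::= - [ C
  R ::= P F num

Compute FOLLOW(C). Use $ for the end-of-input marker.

In S ::= P C -: add FIRST(-) = { - }.
In T ::= T ; C: C is at the end, add FOLLOW(T) = { (, -, ;, [, num }.
In P ::= C - [ P: add FIRST(- [ P) = { - }.
In R ::= - [ C: C is at the end, add FOLLOW(R) = { (, -, ;, [, num }.
Union: FOLLOW(C) = { (, -, ;, [, num }.

{ (, -, ;, [, num }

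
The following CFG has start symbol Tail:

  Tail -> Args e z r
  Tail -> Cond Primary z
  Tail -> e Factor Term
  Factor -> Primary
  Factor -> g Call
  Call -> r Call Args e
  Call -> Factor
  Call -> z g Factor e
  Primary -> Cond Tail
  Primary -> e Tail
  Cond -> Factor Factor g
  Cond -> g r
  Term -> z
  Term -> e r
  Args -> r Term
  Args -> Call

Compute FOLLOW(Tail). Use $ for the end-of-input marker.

{ $, e, g, r, z }

Tail is the start symbol, so $ ∈ FOLLOW(Tail).
In Primary -> Cond Tail: Tail is at the end, add FOLLOW(Primary) = { e, g, r, z }.
In Primary -> e Tail: Tail is at the end, add FOLLOW(Primary) = { e, g, r, z }.
Union: FOLLOW(Tail) = { $, e, g, r, z }.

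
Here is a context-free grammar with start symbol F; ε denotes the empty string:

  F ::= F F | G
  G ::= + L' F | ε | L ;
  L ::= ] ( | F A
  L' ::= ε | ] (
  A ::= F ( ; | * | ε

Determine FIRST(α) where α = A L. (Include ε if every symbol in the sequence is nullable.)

{ (, *, +, ;, ], ε }

Add FIRST(A)\{ε} = { (, *, +, ;, ] }; A is nullable, continue.
Add FIRST(L)\{ε} = { (, *, +, ;, ] }; L is nullable, continue.
Every symbol is nullable, so include ε.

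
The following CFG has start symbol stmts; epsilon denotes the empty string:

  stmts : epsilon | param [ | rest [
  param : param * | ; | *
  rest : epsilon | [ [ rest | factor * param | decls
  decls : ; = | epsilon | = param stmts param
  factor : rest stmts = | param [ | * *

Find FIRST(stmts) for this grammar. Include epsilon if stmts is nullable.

stmts : epsilon contributes epsilon.
From stmts : param [: add FIRST(param) = { *, ; }.
From stmts : rest [: rest nullable, take FIRST(rest) ∪ {[} = { *, ;, =, [ }.
Union: FIRST(stmts) = { *, ;, =, [, epsilon }.

{ *, ;, =, [, epsilon }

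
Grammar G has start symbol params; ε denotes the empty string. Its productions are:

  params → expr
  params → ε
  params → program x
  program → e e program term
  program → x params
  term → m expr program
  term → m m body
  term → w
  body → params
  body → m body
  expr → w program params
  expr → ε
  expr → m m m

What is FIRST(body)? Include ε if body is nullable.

{ e, m, w, x, ε }

From body → params: add FIRST(params) = { e, m, w, x, ε } (including ε since params is nullable).
body → m body contributes {m}.
Union: FIRST(body) = { e, m, w, x, ε }.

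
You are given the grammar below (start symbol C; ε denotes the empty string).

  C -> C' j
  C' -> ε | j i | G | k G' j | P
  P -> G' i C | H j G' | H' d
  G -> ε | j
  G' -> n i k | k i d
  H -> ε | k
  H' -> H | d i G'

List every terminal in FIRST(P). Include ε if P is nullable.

{ d, j, k, n }

From P -> G' i C: add FIRST(G') = { k, n }.
From P -> H j G': H nullable, take FIRST(H) ∪ {j} = { j, k }.
From P -> H' d: H' nullable, take FIRST(H') ∪ {d} = { d, k }.
Union: FIRST(P) = { d, j, k, n }.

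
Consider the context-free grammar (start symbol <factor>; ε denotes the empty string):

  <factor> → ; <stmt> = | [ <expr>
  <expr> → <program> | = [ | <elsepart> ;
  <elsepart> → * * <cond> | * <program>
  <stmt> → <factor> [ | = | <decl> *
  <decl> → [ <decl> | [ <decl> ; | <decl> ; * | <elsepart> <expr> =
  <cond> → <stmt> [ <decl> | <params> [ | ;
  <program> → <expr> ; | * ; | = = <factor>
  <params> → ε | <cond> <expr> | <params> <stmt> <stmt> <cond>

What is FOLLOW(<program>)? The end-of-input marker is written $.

{ $, *, ;, =, [ }

In <expr> → <program>: <program> is at the end, add FOLLOW(<expr>) = { $, *, ;, =, [ }.
In <elsepart> → * <program>: <program> is at the end, add FOLLOW(<elsepart>) = { *, ;, = }.
Union: FOLLOW(<program>) = { $, *, ;, =, [ }.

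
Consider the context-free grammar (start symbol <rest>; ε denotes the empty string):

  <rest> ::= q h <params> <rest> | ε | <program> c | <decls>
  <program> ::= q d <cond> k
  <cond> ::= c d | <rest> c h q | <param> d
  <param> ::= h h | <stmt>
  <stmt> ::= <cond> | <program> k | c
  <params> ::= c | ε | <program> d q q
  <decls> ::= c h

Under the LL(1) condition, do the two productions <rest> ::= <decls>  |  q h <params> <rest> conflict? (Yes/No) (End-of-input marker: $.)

No

FIRST(<decls>) = { c } and FIRST(q h <params> <rest>) = { q }.
The FIRST sets are disjoint and neither alternative is nullable — no conflict.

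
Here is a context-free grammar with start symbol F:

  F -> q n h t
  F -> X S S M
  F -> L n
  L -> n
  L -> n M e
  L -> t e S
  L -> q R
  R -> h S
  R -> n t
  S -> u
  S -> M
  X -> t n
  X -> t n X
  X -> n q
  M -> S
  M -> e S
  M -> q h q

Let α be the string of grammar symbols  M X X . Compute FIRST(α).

Add FIRST(M) = { e, q, u }; M is not nullable, stop.

{ e, q, u }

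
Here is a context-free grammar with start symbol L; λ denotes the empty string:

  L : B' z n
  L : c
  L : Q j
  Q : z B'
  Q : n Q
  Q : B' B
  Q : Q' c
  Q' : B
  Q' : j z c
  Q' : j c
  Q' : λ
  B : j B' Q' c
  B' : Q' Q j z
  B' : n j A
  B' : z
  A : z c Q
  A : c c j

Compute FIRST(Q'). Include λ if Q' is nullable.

{ j, λ }

From Q' : B: add FIRST(B) = { j }.
Q' : j z c contributes {j}.
Q' : j c contributes {j}.
Q' : λ contributes λ.
Union: FIRST(Q') = { j, λ }.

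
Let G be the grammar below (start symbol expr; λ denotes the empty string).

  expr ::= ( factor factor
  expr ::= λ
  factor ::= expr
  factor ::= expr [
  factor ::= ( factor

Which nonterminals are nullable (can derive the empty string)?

Directly nullable (have an λ-production): expr.
factor ::= expr with every symbol nullable, so factor is nullable.

{ expr, factor }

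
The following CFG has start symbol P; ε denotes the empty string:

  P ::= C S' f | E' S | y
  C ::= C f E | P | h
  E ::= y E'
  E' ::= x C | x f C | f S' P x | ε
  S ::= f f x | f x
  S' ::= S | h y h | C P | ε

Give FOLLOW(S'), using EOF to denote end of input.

In P ::= C S' f: add FIRST(f) = { f }.
In E' ::= f S' P x: add FIRST(P x) = { f, h, x, y }.
Union: FOLLOW(S') = { f, h, x, y }.

{ f, h, x, y }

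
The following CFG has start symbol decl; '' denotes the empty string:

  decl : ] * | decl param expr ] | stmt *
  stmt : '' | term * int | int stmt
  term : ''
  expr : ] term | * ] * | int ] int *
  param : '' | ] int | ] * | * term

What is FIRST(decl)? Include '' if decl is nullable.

{ *, ], int }

decl : ] * contributes {]}.
From decl : decl param expr ]: add FIRST(decl) = { *, ], int }.
From decl : stmt *: stmt nullable, take FIRST(stmt) ∪ {*} = { *, int }.
Union: FIRST(decl) = { *, ], int }.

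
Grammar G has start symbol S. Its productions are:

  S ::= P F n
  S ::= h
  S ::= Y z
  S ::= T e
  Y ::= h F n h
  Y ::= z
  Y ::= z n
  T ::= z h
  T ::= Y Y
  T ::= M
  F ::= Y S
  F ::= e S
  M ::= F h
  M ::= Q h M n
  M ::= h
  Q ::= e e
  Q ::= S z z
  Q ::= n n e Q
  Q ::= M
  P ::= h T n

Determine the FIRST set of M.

From M ::= F h: add FIRST(F) = { e, h, z }.
From M ::= Q h M n: add FIRST(Q) = { e, h, n, z }.
M ::= h contributes {h}.
Union: FIRST(M) = { e, h, n, z }.

{ e, h, n, z }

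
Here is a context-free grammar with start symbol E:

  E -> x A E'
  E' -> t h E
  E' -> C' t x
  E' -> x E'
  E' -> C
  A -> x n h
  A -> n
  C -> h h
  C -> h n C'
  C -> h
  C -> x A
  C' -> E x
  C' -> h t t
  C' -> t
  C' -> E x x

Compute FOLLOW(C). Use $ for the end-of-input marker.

In E' -> C: C is at the end, add FOLLOW(E') = { $, x }.
Union: FOLLOW(C) = { $, x }.

{ $, x }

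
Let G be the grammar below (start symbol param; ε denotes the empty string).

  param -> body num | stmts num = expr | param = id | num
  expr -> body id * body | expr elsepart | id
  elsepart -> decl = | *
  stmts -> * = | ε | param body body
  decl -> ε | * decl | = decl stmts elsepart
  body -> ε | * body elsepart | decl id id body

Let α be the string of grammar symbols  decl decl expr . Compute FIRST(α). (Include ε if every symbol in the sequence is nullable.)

{ *, =, id }

Add FIRST(decl)\{ε} = { *, = }; decl is nullable, continue.
Add FIRST(decl)\{ε} = { *, = }; decl is nullable, continue.
Add FIRST(expr) = { *, =, id }; expr is not nullable, stop.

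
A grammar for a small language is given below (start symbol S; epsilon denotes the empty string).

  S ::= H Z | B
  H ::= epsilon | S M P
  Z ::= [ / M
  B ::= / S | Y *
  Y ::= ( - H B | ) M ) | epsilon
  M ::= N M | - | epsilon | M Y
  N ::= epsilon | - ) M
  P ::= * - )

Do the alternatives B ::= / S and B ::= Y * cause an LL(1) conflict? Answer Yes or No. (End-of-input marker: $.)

No

FIRST(/ S) = { / } and FIRST(Y *) = { (, ), * }.
The FIRST sets are disjoint and neither alternative is nullable — no conflict.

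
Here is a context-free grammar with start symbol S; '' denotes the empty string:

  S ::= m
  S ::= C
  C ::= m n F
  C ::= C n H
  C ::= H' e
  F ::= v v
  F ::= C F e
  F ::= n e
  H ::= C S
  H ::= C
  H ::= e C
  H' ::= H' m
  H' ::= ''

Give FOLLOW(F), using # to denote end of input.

In C ::= m n F: F is at the end, add FOLLOW(C) = { #, e, m, n, v }.
In F ::= C F e: add FIRST(e) = { e }.
Union: FOLLOW(F) = { #, e, m, n, v }.

{ #, e, m, n, v }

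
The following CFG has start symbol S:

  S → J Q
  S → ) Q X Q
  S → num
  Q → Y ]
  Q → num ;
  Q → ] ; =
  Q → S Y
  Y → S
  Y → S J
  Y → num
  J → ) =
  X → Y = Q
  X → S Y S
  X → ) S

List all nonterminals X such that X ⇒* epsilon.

No nonterminal has an empty production or an RHS whose symbols are all nullable.

{ } (none)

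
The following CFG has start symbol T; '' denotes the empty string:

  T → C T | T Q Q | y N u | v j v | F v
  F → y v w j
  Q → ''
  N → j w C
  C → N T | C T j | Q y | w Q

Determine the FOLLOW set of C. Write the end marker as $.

{ j, u, v, w, y }

In T → C T: add FIRST(T) = { j, v, w, y }.
In N → j w C: C is at the end, add FOLLOW(N) = { j, u, v, w, y }.
In C → C T j: add FIRST(T j) = { j, v, w, y }.
Union: FOLLOW(C) = { j, u, v, w, y }.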